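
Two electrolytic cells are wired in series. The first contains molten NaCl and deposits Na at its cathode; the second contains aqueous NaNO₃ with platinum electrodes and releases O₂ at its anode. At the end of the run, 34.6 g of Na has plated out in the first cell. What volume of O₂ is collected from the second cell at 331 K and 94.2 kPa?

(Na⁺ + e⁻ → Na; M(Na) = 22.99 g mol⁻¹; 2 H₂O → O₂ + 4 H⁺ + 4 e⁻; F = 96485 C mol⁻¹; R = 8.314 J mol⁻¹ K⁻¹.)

11.0 L

n(Na) = 34.6 / 22.99 = 1.505 mol, so n(e⁻) = 1 × 1.505 = 1.505 mol.
The cells are in series, so the same 1.505 mol of electrons passes through the second cell.
2 H₂O → O₂ + 4 H⁺ + 4 e⁻ — 4 mol e⁻ per mol O₂, so n(O₂) = 1.505/4 = 0.3763 mol.
V = nRT/P = (0.3763 × 8.314 × 331) / (94.2 × 10³) = 0.0110 m³ = 11.0 L.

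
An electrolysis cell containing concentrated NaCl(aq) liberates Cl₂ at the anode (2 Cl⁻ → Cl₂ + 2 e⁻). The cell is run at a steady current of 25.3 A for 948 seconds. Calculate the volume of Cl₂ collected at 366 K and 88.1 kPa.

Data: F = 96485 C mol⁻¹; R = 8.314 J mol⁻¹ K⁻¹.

Q = I·t = 25.30 A × 948.00 s = 23980 C.
n(e⁻) = Q/F = 23980 / 96485 = 0.2486 mol.
2 electrons are transferred per Cl₂ molecule, so n(Cl₂) = 0.2486 / 2 = 0.1243 mol.
V = nRT/P = (0.1243 × 8.314 × 366) / (88.1 × 10³ Pa) = 0.00429 m³ = 4.29 L.

4.29 L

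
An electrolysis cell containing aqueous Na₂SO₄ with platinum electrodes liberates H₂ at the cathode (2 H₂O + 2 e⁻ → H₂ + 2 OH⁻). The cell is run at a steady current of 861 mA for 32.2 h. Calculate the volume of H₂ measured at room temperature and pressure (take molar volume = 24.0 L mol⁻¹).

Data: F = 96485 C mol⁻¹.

12.4 L

Q = I·t = 0.8610 A × 115920 s = 99810 C.
n(e⁻) = Q/F = 99810 / 96485 = 1.034 mol.
2 electrons are transferred per H₂ molecule, so n(H₂) = 1.034 / 2 = 0.5172 mol.
V = n × V_m = 0.5172 × 24.0 = 12.4 L.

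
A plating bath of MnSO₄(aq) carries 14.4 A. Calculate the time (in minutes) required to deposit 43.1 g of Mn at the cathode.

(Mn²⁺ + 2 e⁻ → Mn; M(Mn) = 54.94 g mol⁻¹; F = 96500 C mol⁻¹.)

n(Mn) = m/M = 43.1 / 54.94 = 0.7845 mol.
Each Mn atom requires 2 electrons, so n(e⁻) = 2 × 0.7845 = 1.569 mol.
Q = n(e⁻)·F = 1.569 × 96500 = 151400 C.
t = Q/I = 151400 / 14.40 A = 10510 s = 175 min.

175 min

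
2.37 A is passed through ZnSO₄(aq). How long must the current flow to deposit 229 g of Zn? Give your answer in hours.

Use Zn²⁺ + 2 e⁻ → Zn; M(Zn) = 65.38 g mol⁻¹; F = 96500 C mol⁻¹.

n(Zn) = m/M = 229 / 65.38 = 3.503 mol.
Each Zn atom requires 2 electrons, so n(e⁻) = 2 × 3.503 = 7.005 mol.
Q = n(e⁻)·F = 7.005 × 96500 = 676000 C.
t = Q/I = 676000 / 2.370 A = 285200 s = 79.2 h.

79.2 h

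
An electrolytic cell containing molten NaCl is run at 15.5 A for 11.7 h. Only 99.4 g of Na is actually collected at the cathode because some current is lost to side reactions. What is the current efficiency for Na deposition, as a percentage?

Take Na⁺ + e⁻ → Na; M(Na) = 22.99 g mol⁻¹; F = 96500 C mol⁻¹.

Q = I·t = 15.50 × 42120 = 652900 C; n(e⁻) = 652900/96500 = 6.765 mol.
Theoretical n(Na) = n(e⁻)/1 = 6.765 mol, i.e. m_theo = 6.765 × 22.99 = 155.5 g.
Efficiency = m_actual / m_theo = 99.4 / 155.5 = 63.9 %.

63.9 %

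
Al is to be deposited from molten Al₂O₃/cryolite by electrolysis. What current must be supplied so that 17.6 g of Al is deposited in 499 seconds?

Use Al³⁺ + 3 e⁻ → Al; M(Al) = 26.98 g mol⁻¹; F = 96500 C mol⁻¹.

378 A

n(Al) = 17.6 / 26.98 = 0.6523 mol.
n(e⁻) = 3 × 0.6523 = 1.957 mol.
Q = n(e⁻)·F = 1.957 × 96500 = 188900 C.
I = Q/t = 188900 / 499.00 s = 378 A.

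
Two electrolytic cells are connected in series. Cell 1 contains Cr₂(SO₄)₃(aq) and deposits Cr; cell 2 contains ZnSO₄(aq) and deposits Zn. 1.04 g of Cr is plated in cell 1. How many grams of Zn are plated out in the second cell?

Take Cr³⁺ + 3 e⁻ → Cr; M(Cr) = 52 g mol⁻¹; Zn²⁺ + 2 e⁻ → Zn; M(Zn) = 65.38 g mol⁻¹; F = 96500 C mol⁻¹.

1.96 g

n(Cr) = 1.04 / 52 = 0.02000 mol.
Since Cr³⁺ + 3 e⁻ → Cr, n(e⁻) passed = 3 × 0.02000 = 0.06000 mol.
Cells in series carry the same charge, so the same 0.06000 mol of electrons passes through cell 2.
Zn²⁺ + 2 e⁻ → Zn, so n(Zn) = 0.06000 / 2 = 0.03000 mol.
m(Zn) = 0.03000 × 65.38 = 1.96 g.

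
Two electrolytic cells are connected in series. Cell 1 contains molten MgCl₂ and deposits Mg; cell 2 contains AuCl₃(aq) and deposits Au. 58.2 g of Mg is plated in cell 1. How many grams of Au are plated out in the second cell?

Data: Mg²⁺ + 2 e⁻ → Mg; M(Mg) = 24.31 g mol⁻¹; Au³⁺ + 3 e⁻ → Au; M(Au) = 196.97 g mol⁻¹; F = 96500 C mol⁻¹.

n(Mg) = 58.2 / 24.31 = 2.394 mol.
Since Mg²⁺ + 2 e⁻ → Mg, n(e⁻) passed = 2 × 2.394 = 4.788 mol.
Cells in series carry the same charge, so the same 4.788 mol of electrons passes through cell 2.
Au³⁺ + 3 e⁻ → Au, so n(Au) = 4.788 / 3 = 1.596 mol.
m(Au) = 1.596 × 196.97 = 314 g.

314 g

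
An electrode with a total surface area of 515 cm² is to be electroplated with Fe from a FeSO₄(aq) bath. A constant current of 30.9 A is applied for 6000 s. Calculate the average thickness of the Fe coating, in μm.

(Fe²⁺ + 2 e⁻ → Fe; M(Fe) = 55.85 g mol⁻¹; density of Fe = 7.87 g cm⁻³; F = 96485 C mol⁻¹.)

132 μm

Q = I·t = 30.90 × 6000.0 = 185400 C; n(e⁻) = 1.922 mol.
n(Fe) = n(e⁻)/2 = 0.9608 mol, so m = 0.9608 × 55.85 = 53.66 g.
Volume = m/ρ = 53.66 / 7.87 = 6.818 cm³.
Thickness = V/A = 6.818 / 515 = 0.0132 cm = 132 μm.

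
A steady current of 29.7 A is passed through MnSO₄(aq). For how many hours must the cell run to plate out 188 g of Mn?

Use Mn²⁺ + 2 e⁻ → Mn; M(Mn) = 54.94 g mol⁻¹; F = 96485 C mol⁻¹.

6.18 h

n(Mn) = m/M = 188 / 54.94 = 3.422 mol.
Each Mn atom requires 2 electrons, so n(e⁻) = 2 × 3.422 = 6.844 mol.
Q = n(e⁻)·F = 6.844 × 96485 = 660300 C.
t = Q/I = 660300 / 29.70 A = 22230 s = 6.18 h.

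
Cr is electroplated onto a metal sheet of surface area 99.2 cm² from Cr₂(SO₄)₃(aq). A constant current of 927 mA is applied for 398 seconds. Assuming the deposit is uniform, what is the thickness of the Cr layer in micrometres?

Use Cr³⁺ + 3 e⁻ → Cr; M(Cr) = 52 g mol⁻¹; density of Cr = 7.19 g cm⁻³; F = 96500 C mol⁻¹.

Q = I·t = 0.9270 × 398.00 = 368.9 C; n(e⁻) = 0.003823 mol.
n(Cr) = n(e⁻)/3 = 0.001274 mol, so m = 0.001274 × 52 = 0.06627 g.
Volume = m/ρ = 0.06627 / 7.19 = 0.009217 cm³.
Thickness = V/A = 0.009217 / 99.2 = 9.29 × 10⁻⁵ cm = 0.929 μm.

0.929 μm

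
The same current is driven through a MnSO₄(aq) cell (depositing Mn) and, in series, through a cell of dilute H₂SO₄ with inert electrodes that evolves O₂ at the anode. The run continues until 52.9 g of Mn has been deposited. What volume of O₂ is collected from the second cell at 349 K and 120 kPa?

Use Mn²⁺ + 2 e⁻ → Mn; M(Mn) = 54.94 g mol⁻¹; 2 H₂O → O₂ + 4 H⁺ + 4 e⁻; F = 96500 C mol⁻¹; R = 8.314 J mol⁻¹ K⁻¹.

n(Mn) = 52.9 / 54.94 = 0.9629 mol, so n(e⁻) = 2 × 0.9629 = 1.926 mol.
The cells are in series, so the same 1.926 mol of electrons passes through the second cell.
2 H₂O → O₂ + 4 H⁺ + 4 e⁻ — 4 mol e⁻ per mol O₂, so n(O₂) = 1.926/4 = 0.4814 mol.
V = nRT/P = (0.4814 × 8.314 × 349) / (120 × 10³) = 0.0116 m³ = 11.6 L.

11.6 L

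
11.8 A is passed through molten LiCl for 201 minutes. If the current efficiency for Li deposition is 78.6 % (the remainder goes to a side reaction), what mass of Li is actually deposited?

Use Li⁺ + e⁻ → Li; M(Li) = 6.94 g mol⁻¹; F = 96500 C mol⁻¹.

Q = I·t = 11.80 × 12060 = 142300 C.
n(e⁻) = 142300/96500 = 1.475 mol; theoretically n(Li) = 1.475/1 = 1.475 mol, m_theo = 10.23 g.
At 78.6 % efficiency, m_actual = 0.786 × 10.23 = 8.04 g.

8.04 g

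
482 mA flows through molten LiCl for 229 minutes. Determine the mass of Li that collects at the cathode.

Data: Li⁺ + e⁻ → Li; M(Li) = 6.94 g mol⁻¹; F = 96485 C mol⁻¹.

Q = I·t = 0.4820 A × 13740 s = 6623 C.
n(e⁻) = Q/F = 6623 / 96485 = 0.06864 mol.
Li⁺ + e⁻ → Li, so n(Li) = n(e⁻)/1 = 0.06864 mol.
m = n·M = 0.06864 × 6.94 = 0.476 g.

0.476 g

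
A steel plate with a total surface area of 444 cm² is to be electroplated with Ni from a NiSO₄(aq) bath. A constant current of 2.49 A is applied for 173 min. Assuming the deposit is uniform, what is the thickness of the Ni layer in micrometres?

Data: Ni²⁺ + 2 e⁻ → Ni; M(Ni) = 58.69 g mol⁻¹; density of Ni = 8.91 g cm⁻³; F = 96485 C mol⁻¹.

19.9 μm

Q = I·t = 2.490 × 10380 = 25850 C; n(e⁻) = 0.2679 mol.
n(Ni) = n(e⁻)/2 = 0.1339 mol, so m = 0.1339 × 58.69 = 7.861 g.
Volume = m/ρ = 7.861 / 8.91 = 0.8823 cm³.
Thickness = V/A = 0.8823 / 444 = 0.00199 cm = 19.9 μm.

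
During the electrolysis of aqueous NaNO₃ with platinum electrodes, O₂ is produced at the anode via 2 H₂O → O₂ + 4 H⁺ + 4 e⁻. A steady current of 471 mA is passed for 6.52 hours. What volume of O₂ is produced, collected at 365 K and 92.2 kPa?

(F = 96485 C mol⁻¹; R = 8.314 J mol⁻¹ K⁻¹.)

Q = I·t = 0.4710 A × 23472 s = 11060 C.
n(e⁻) = Q/F = 11060 / 96485 = 0.1146 mol.
4 electrons are transferred per O₂ molecule, so n(O₂) = 0.1146 / 4 = 0.02865 mol.
V = nRT/P = (0.02865 × 8.314 × 365) / (92.2 × 10³ Pa) = 9.43 × 10⁻⁴ m³ = 0.943 L.

0.943 L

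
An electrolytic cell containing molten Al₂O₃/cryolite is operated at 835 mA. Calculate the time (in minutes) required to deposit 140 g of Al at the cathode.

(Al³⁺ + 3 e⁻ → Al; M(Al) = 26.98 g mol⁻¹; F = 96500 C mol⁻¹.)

n(Al) = m/M = 140 / 26.98 = 5.189 mol.
Each Al atom requires 3 electrons, so n(e⁻) = 3 × 5.189 = 15.57 mol.
Q = n(e⁻)·F = 15.57 × 96500 = 1502000 C.
t = Q/I = 1502000 / 0.8350 A = 1799000 s = 30000 min.

30000 min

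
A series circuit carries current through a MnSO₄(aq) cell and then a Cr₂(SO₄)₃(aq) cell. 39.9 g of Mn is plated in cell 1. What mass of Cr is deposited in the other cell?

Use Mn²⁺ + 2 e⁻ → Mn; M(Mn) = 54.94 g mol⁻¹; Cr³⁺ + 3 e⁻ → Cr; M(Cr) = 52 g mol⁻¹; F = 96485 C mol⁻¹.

n(Mn) = 39.9 / 54.94 = 0.7262 mol.
Since Mn²⁺ + 2 e⁻ → Mn, n(e⁻) passed = 2 × 0.7262 = 1.452 mol.
Cells in series carry the same charge, so the same 1.452 mol of electrons passes through cell 2.
Cr³⁺ + 3 e⁻ → Cr, so n(Cr) = 1.452 / 3 = 0.4842 mol.
m(Cr) = 0.4842 × 52 = 25.2 g.

25.2 g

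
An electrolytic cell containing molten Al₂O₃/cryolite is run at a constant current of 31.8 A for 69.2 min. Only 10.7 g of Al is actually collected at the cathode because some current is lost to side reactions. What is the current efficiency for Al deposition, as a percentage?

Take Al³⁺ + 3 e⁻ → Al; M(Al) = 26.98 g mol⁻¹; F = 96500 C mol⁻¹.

87.0 %

Q = I·t = 31.80 × 4152.0 = 132000 C; n(e⁻) = 132000/96500 = 1.368 mol.
Theoretical n(Al) = n(e⁻)/3 = 0.4561 mol, i.e. m_theo = 0.4561 × 26.98 = 12.30 g.
Efficiency = m_actual / m_theo = 10.7 / 12.30 = 87.0 %.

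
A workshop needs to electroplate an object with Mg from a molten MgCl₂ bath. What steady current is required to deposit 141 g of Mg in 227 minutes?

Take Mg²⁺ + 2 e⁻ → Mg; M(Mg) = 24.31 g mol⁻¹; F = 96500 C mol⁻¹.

n(Mg) = 141 / 24.31 = 5.800 mol.
n(e⁻) = 2 × 5.800 = 11.60 mol.
Q = n(e⁻)·F = 11.60 × 96500 = 1119000 C.
I = Q/t = 1119000 / 13620 s = 82.2 A.

82.2 A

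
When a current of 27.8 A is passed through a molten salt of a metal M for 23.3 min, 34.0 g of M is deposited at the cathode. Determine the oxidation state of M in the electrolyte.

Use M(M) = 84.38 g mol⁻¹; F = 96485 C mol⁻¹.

+1

Q = I·t = 27.80 A × 1398.0 s = 38860 C, so n(e⁻) = 38860/96485 = 0.4028 mol.
n(M) deposited = 34.0 / 84.38 = 0.4029 mol.
Electrons per atom = n(e⁻)/n(M) = 0.4028 / 0.4029 = 1.00 ≈ 1, so the ion is M⁺.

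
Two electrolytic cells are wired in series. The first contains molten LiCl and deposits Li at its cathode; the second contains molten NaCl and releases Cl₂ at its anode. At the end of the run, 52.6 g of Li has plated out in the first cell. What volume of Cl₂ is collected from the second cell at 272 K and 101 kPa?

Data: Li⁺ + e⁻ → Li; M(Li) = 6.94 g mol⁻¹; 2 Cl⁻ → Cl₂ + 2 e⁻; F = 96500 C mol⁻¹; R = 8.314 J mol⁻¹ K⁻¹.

84.9 L

n(Li) = 52.6 / 6.94 = 7.579 mol, so n(e⁻) = 1 × 7.579 = 7.579 mol.
The cells are in series, so the same 7.579 mol of electrons passes through the second cell.
2 Cl⁻ → Cl₂ + 2 e⁻ — 2 mol e⁻ per mol Cl₂, so n(Cl₂) = 7.579/2 = 3.790 mol.
V = nRT/P = (3.790 × 8.314 × 272) / (101 × 10³) = 0.0849 m³ = 84.9 L.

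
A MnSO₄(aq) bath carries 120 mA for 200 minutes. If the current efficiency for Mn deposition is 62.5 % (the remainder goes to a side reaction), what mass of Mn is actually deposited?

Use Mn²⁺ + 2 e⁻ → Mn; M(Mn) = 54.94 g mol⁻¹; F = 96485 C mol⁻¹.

Q = I·t = 0.1200 × 12000 = 1440 C.
n(e⁻) = 1440/96485 = 0.01492 mol; theoretically n(Mn) = 0.01492/2 = 0.007462 mol, m_theo = 0.4100 g.
At 62.5 % efficiency, m_actual = 0.625 × 0.4100 = 0.256 g.

0.256 g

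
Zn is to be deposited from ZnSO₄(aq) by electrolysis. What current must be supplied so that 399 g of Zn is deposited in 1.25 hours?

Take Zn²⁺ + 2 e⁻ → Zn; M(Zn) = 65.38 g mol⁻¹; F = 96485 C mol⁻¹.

n(Zn) = 399 / 65.38 = 6.103 mol.
n(e⁻) = 2 × 6.103 = 12.21 mol.
Q = n(e⁻)·F = 12.21 × 96485 = 1178000 C.
I = Q/t = 1178000 / 4500.0 s = 262 A.

262 A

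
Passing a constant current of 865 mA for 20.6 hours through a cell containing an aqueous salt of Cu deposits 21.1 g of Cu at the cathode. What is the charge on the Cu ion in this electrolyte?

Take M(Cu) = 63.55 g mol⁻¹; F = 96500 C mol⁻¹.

+2

Q = I·t = 0.8650 A × 74160 s = 64150 C, so n(e⁻) = 64150/96500 = 0.6648 mol.
n(Cu) deposited = 21.1 / 63.55 = 0.3320 mol.
Electrons per atom = n(e⁻)/n(Cu) = 0.6648 / 0.3320 = 2.00 ≈ 2, so the ion is Cu²⁺.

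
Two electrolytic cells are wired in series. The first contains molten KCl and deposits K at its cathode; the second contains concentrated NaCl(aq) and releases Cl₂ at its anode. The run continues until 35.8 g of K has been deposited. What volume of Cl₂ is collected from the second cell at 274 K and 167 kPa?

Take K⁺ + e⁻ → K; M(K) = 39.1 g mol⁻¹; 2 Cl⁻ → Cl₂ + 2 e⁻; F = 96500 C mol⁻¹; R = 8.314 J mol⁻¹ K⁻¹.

n(K) = 35.8 / 39.1 = 0.9156 mol, so n(e⁻) = 1 × 0.9156 = 0.9156 mol.
The cells are in series, so the same 0.9156 mol of electrons passes through the second cell.
2 Cl⁻ → Cl₂ + 2 e⁻ — 2 mol e⁻ per mol Cl₂, so n(Cl₂) = 0.9156/2 = 0.4578 mol.
V = nRT/P = (0.4578 × 8.314 × 274) / (167 × 10³) = 0.00624 m³ = 6.24 L.

6.24 L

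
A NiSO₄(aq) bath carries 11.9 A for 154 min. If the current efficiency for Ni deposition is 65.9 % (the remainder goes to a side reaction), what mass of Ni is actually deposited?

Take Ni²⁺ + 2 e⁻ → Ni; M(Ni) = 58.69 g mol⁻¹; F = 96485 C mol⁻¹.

Q = I·t = 11.90 × 9240.0 = 110000 C.
n(e⁻) = 110000/96485 = 1.140 mol; theoretically n(Ni) = 1.140/2 = 0.5698 mol, m_theo = 33.44 g.
At 65.9 % efficiency, m_actual = 0.659 × 33.44 = 22.0 g.

22.0 g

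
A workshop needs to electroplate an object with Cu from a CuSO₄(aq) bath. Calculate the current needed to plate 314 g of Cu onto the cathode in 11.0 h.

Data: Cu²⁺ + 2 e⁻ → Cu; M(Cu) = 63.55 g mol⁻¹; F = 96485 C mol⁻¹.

24.1 A

n(Cu) = 314 / 63.55 = 4.941 mol.
n(e⁻) = 2 × 4.941 = 9.882 mol.
Q = n(e⁻)·F = 9.882 × 96485 = 953500 C.
I = Q/t = 953500 / 39600 s = 24.1 A.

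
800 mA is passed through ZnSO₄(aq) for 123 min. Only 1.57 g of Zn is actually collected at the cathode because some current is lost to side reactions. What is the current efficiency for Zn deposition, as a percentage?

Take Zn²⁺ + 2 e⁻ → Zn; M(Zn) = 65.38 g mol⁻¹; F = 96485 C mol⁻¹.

Q = I·t = 0.8000 × 7380.0 = 5904 C; n(e⁻) = 5904/96485 = 0.06119 mol.
Theoretical n(Zn) = n(e⁻)/2 = 0.03060 mol, i.e. m_theo = 0.03060 × 65.38 = 2.000 g.
Efficiency = m_actual / m_theo = 1.57 / 2.000 = 78.5 %.

78.5 %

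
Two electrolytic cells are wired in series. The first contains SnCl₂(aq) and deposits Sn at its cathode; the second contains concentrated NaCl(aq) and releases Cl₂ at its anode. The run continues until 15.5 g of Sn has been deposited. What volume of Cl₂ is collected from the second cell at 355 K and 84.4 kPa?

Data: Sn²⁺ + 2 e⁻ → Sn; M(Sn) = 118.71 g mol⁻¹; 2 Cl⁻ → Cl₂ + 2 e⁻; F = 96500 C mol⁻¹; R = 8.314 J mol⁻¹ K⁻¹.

4.57 L

n(Sn) = 15.5 / 118.71 = 0.1306 mol, so n(e⁻) = 2 × 0.1306 = 0.2611 mol.
The cells are in series, so the same 0.2611 mol of electrons passes through the second cell.
2 Cl⁻ → Cl₂ + 2 e⁻ — 2 mol e⁻ per mol Cl₂, so n(Cl₂) = 0.2611/2 = 0.1306 mol.
V = nRT/P = (0.1306 × 8.314 × 355) / (84.4 × 10³) = 0.00457 m³ = 4.57 L.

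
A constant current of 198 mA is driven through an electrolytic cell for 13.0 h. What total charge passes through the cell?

9270 C

Q = I·t = 0.1980 A × 46800 s = 9270 C.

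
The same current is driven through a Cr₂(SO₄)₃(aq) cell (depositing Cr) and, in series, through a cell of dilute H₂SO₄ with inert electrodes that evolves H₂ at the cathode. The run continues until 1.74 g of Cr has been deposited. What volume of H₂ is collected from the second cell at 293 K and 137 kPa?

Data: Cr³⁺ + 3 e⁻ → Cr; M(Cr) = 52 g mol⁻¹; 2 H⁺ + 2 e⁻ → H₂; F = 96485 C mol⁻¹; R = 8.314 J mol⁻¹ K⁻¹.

n(Cr) = 1.74 / 52 = 0.03346 mol, so n(e⁻) = 3 × 0.03346 = 0.1004 mol.
The cells are in series, so the same 0.1004 mol of electrons passes through the second cell.
2 H⁺ + 2 e⁻ → H₂ — 2 mol e⁻ per mol H₂, so n(H₂) = 0.1004/2 = 0.05019 mol.
V = nRT/P = (0.05019 × 8.314 × 293) / (137 × 10³) = 8.92 × 10⁻⁴ m³ = 0.892 L.

0.892 L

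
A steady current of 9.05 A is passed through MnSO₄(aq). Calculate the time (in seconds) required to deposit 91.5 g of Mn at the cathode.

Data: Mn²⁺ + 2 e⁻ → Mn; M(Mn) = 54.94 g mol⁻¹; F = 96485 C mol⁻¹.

n(Mn) = m/M = 91.5 / 54.94 = 1.665 mol.
Each Mn atom requires 2 electrons, so n(e⁻) = 2 × 1.665 = 3.331 mol.
Q = n(e⁻)·F = 3.331 × 96485 = 321400 C.
t = Q/I = 321400 / 9.050 A = 35510 s.

35500 s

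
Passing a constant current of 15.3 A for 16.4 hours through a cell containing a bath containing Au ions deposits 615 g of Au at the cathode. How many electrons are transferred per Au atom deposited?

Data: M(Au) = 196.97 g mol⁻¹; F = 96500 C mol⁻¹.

Q = I·t = 15.30 A × 59040 s = 903300 C, so n(e⁻) = 903300/96500 = 9.361 mol.
n(Au) deposited = 615 / 196.97 = 3.122 mol.
Electrons per atom = n(e⁻)/n(Au) = 9.361 / 3.122 = 3.00 ≈ 3, so the ion is Au³⁺.

3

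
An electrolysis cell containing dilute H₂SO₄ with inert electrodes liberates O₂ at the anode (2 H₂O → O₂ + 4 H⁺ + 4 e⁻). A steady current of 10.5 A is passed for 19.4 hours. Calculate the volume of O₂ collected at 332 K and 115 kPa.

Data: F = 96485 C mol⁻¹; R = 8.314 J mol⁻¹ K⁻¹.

Q = I·t = 10.50 A × 69840 s = 733300 C.
n(e⁻) = Q/F = 733300 / 96485 = 7.600 mol.
4 electrons are transferred per O₂ molecule, so n(O₂) = 7.600 / 4 = 1.900 mol.
V = nRT/P = (1.900 × 8.314 × 332) / (115 × 10³ Pa) = 0.0456 m³ = 45.6 L.

45.6 L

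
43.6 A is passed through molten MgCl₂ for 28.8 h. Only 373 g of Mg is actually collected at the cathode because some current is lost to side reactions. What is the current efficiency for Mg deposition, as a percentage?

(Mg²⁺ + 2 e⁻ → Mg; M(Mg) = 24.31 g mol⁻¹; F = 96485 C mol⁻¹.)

65.5 %

Q = I·t = 43.60 × 103680 = 4520000 C; n(e⁻) = 4520000/96485 = 46.85 mol.
Theoretical n(Mg) = n(e⁻)/2 = 23.43 mol, i.e. m_theo = 23.43 × 24.31 = 569.5 g.
Efficiency = m_actual / m_theo = 373 / 569.5 = 65.5 %.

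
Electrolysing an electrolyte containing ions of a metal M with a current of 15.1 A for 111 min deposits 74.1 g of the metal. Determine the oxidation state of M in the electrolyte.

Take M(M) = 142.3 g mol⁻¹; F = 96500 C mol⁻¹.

Q = I·t = 15.10 A × 6660.0 s = 100600 C, so n(e⁻) = 100600/96500 = 1.042 mol.
n(M) deposited = 74.1 / 142.3 = 0.5207 mol.
Electrons per atom = n(e⁻)/n(M) = 1.042 / 0.5207 = 2.00 ≈ 2, so the ion is M²⁺.

+2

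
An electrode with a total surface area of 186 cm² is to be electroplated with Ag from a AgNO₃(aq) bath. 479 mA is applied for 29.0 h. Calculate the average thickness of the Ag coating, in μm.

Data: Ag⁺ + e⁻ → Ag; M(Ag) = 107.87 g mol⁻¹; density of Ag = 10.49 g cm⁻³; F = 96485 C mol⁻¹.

287 μm

Q = I·t = 0.4790 × 104400 = 50010 C; n(e⁻) = 0.5183 mol.
n(Ag) = n(e⁻)/1 = 0.5183 mol, so m = 0.5183 × 107.87 = 55.91 g.
Volume = m/ρ = 55.91 / 10.49 = 5.330 cm³.
Thickness = V/A = 5.330 / 186 = 0.0287 cm = 287 μm.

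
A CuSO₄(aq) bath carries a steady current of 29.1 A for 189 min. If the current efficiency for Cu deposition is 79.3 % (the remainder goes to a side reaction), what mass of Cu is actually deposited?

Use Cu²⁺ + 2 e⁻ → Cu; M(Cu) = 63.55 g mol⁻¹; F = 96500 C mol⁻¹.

86.2 g

Q = I·t = 29.10 × 11340 = 330000 C.
n(e⁻) = 330000/96500 = 3.420 mol; theoretically n(Cu) = 3.420/2 = 1.710 mol, m_theo = 108.7 g.
At 79.3 % efficiency, m_actual = 0.793 × 108.7 = 86.2 g.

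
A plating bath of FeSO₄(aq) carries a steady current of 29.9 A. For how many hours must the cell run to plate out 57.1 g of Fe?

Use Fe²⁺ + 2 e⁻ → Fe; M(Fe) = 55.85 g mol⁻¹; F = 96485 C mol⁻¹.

1.83 h

n(Fe) = m/M = 57.1 / 55.85 = 1.022 mol.
Each Fe atom requires 2 electrons, so n(e⁻) = 2 × 1.022 = 2.045 mol.
Q = n(e⁻)·F = 2.045 × 96485 = 197300 C.
t = Q/I = 197300 / 29.90 A = 6598 s = 1.83 h.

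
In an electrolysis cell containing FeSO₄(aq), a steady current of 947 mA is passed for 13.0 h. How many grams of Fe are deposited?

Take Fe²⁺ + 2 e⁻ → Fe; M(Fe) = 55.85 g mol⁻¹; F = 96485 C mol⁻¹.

Q = I·t = 0.9470 A × 46800 s = 44320 C.
n(e⁻) = Q/F = 44320 / 96485 = 0.4593 mol.
Fe²⁺ + 2 e⁻ → Fe, so n(Fe) = n(e⁻)/2 = 0.2297 mol.
m = n·M = 0.2297 × 55.85 = 12.8 g.

12.8 g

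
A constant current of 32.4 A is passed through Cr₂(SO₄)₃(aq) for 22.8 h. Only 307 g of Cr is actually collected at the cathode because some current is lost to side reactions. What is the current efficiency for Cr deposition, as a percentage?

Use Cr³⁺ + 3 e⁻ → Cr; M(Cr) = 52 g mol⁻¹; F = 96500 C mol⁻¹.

Q = I·t = 32.40 × 82080 = 2659000 C; n(e⁻) = 2659000/96500 = 27.56 mol.
Theoretical n(Cr) = n(e⁻)/3 = 9.186 mol, i.e. m_theo = 9.186 × 52 = 477.7 g.
Efficiency = m_actual / m_theo = 307 / 477.7 = 64.3 %.

64.3 %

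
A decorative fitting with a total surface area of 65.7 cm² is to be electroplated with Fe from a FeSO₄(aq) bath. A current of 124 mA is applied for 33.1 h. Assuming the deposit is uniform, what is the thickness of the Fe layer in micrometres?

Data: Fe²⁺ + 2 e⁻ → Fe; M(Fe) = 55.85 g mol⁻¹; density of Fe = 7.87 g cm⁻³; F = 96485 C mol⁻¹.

82.7 μm

Q = I·t = 0.1240 × 119160 = 14780 C; n(e⁻) = 0.1531 mol.
n(Fe) = n(e⁻)/2 = 0.07657 mol, so m = 0.07657 × 55.85 = 4.276 g.
Volume = m/ρ = 4.276 / 7.87 = 0.5434 cm³.
Thickness = V/A = 0.5434 / 65.7 = 0.00827 cm = 82.7 μm.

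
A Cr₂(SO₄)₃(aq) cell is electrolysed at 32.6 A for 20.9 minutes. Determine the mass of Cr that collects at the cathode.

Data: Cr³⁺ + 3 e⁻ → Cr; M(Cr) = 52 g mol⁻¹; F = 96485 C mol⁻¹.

Q = I·t = 32.60 A × 1254.0 s = 40880 C.
n(e⁻) = Q/F = 40880 / 96485 = 0.4237 mol.
Cr³⁺ + 3 e⁻ → Cr, so n(Cr) = n(e⁻)/3 = 0.1412 mol.
m = n·M = 0.1412 × 52 = 7.34 g.

7.34 g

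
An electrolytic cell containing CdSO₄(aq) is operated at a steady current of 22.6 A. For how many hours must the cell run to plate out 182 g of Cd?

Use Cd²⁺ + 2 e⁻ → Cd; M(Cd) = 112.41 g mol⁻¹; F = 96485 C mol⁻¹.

3.84 h

n(Cd) = m/M = 182 / 112.41 = 1.619 mol.
Each Cd atom requires 2 electrons, so n(e⁻) = 2 × 1.619 = 3.238 mol.
Q = n(e⁻)·F = 3.238 × 96485 = 312400 C.
t = Q/I = 312400 / 22.60 A = 13820 s = 3.84 h.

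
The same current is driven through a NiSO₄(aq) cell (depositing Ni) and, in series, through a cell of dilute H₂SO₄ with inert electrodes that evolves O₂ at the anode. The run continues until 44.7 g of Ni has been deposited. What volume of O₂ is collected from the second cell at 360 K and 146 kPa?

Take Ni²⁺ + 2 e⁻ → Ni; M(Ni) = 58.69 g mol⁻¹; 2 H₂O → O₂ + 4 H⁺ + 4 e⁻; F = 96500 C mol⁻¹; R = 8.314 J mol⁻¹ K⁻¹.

n(Ni) = 44.7 / 58.69 = 0.7616 mol, so n(e⁻) = 2 × 0.7616 = 1.523 mol.
The cells are in series, so the same 1.523 mol of electrons passes through the second cell.
2 H₂O → O₂ + 4 H⁺ + 4 e⁻ — 4 mol e⁻ per mol O₂, so n(O₂) = 1.523/4 = 0.3808 mol.
V = nRT/P = (0.3808 × 8.314 × 360) / (146 × 10³) = 0.00781 m³ = 7.81 L.

7.81 L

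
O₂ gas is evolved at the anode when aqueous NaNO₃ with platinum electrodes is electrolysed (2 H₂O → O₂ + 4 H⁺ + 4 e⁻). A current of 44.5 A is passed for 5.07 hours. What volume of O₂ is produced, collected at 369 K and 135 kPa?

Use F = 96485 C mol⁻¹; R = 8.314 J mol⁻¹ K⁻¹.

47.8 L

Q = I·t = 44.50 A × 18252 s = 812200 C.
n(e⁻) = Q/F = 812200 / 96485 = 8.418 mol.
4 electrons are transferred per O₂ molecule, so n(O₂) = 8.418 / 4 = 2.105 mol.
V = nRT/P = (2.105 × 8.314 × 369) / (135 × 10³ Pa) = 0.0478 m³ = 47.8 L.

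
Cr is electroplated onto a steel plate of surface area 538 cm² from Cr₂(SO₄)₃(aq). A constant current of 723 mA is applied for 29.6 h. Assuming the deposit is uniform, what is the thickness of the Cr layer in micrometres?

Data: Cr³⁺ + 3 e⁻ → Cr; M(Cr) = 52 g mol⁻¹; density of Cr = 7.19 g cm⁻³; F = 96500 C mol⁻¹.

35.8 μm

Q = I·t = 0.7230 × 106560 = 77040 C; n(e⁻) = 0.7984 mol.
n(Cr) = n(e⁻)/3 = 0.2661 mol, so m = 0.2661 × 52 = 13.84 g.
Volume = m/ρ = 13.84 / 7.19 = 1.925 cm³.
Thickness = V/A = 1.925 / 538 = 0.00358 cm = 35.8 μm.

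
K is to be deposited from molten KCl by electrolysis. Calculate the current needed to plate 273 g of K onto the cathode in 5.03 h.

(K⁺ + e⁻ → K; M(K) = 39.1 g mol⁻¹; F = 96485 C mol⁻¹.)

37.2 A

n(K) = 273 / 39.1 = 6.982 mol.
n(e⁻) = 1 × 6.982 = 6.982 mol.
Q = n(e⁻)·F = 6.982 × 96485 = 673700 C.
I = Q/t = 673700 / 18108 s = 37.2 A.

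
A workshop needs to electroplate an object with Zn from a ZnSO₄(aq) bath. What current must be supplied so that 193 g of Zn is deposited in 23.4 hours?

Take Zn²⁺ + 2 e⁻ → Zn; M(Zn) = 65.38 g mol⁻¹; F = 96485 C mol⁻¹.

n(Zn) = 193 / 65.38 = 2.952 mol.
n(e⁻) = 2 × 2.952 = 5.904 mol.
Q = n(e⁻)·F = 5.904 × 96485 = 569600 C.
I = Q/t = 569600 / 84240 s = 6.76 A.

6.76 A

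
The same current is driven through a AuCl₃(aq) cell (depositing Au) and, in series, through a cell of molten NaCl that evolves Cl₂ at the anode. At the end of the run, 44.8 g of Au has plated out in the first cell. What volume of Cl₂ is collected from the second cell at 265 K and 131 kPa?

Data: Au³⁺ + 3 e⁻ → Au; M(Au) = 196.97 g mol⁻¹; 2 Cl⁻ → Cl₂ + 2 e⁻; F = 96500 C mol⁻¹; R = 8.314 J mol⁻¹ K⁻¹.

n(Au) = 44.8 / 196.97 = 0.2274 mol, so n(e⁻) = 3 × 0.2274 = 0.6823 mol.
The cells are in series, so the same 0.6823 mol of electrons passes through the second cell.
2 Cl⁻ → Cl₂ + 2 e⁻ — 2 mol e⁻ per mol Cl₂, so n(Cl₂) = 0.6823/2 = 0.3412 mol.
V = nRT/P = (0.3412 × 8.314 × 265) / (131 × 10³) = 0.00574 m³ = 5.74 L.

5.74 L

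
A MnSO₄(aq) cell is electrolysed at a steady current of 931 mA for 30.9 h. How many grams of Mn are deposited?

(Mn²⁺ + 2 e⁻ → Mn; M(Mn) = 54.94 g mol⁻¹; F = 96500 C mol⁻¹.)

29.5 g

Q = I·t = 0.9310 A × 111240 s = 103600 C.
n(e⁻) = Q/F = 103600 / 96500 = 1.073 mol.
Mn²⁺ + 2 e⁻ → Mn, so n(Mn) = n(e⁻)/2 = 0.5366 mol.
m = n·M = 0.5366 × 54.94 = 29.5 g.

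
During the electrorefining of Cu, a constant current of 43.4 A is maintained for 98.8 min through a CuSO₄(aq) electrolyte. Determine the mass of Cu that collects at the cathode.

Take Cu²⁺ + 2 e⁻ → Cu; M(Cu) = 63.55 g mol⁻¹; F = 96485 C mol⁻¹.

84.7 g

Q = I·t = 43.40 A × 5928.0 s = 257300 C.
n(e⁻) = Q/F = 257300 / 96485 = 2.666 mol.
Cu²⁺ + 2 e⁻ → Cu, so n(Cu) = n(e⁻)/2 = 1.333 mol.
m = n·M = 1.333 × 63.55 = 84.7 g.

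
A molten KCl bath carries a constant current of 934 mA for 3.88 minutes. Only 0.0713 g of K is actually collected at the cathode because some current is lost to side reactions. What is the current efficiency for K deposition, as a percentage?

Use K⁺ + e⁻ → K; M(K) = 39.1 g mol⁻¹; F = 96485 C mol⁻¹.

80.9 %

Q = I·t = 0.9340 × 232.80 = 217.4 C; n(e⁻) = 217.4/96485 = 0.002254 mol.
Theoretical n(K) = n(e⁻)/1 = 0.002254 mol, i.e. m_theo = 0.002254 × 39.1 = 0.08811 g.
Efficiency = m_actual / m_theo = 0.0713 / 0.08811 = 80.9 %.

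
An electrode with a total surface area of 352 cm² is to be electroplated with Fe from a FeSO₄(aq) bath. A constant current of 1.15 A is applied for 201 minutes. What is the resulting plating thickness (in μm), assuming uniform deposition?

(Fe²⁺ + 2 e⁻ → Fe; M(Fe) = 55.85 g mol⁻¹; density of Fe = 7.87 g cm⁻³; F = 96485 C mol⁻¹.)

14.5 μm

Q = I·t = 1.150 × 12060 = 13870 C; n(e⁻) = 0.1437 mol.
n(Fe) = n(e⁻)/2 = 0.07187 mol, so m = 0.07187 × 55.85 = 4.014 g.
Volume = m/ρ = 4.014 / 7.87 = 0.5100 cm³.
Thickness = V/A = 0.5100 / 352 = 0.00145 cm = 14.5 μm.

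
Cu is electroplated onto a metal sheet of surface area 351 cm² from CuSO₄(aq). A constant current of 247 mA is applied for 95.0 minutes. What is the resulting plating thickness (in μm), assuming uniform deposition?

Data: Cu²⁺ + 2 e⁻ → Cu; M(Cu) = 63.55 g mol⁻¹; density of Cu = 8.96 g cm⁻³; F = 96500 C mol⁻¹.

Q = I·t = 0.2470 × 5700.0 = 1408 C; n(e⁻) = 0.01459 mol.
n(Cu) = n(e⁻)/2 = 0.007295 mol, so m = 0.007295 × 63.55 = 0.4636 g.
Volume = m/ρ = 0.4636 / 8.96 = 0.05174 cm³.
Thickness = V/A = 0.05174 / 351 = 1.47 × 10⁻⁴ cm = 1.47 μm.

1.47 μm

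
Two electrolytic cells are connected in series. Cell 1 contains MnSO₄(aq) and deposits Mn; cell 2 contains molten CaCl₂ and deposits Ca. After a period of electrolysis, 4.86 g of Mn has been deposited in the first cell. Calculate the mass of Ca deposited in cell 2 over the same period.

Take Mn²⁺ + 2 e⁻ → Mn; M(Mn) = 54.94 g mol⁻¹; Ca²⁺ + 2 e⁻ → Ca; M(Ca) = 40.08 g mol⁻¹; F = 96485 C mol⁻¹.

3.55 g

n(Mn) = 4.86 / 54.94 = 0.08846 mol.
Since Mn²⁺ + 2 e⁻ → Mn, n(e⁻) passed = 2 × 0.08846 = 0.1769 mol.
Cells in series carry the same charge, so the same 0.1769 mol of electrons passes through cell 2.
Ca²⁺ + 2 e⁻ → Ca, so n(Ca) = 0.1769 / 2 = 0.08846 mol.
m(Ca) = 0.08846 × 40.08 = 3.55 g.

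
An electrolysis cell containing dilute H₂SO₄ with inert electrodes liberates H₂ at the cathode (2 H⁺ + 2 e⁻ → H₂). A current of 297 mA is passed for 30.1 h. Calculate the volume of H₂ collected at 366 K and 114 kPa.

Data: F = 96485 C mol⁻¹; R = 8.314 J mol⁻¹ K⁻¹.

4.45 L

Q = I·t = 0.2970 A × 108360 s = 32180 C.
n(e⁻) = Q/F = 32180 / 96485 = 0.3336 mol.
2 electrons are transferred per H₂ molecule, so n(H₂) = 0.3336 / 2 = 0.1668 mol.
V = nRT/P = (0.1668 × 8.314 × 366) / (114 × 10³ Pa) = 0.00445 m³ = 4.45 L.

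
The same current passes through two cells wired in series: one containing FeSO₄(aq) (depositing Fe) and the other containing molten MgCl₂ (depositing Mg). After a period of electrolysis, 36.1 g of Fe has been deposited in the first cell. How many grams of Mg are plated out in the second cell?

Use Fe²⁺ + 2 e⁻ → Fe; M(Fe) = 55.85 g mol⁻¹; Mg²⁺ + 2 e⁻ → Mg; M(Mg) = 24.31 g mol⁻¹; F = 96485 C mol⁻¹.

n(Fe) = 36.1 / 55.85 = 0.6464 mol.
Since Fe²⁺ + 2 e⁻ → Fe, n(e⁻) passed = 2 × 0.6464 = 1.293 mol.
Cells in series carry the same charge, so the same 1.293 mol of electrons passes through cell 2.
Mg²⁺ + 2 e⁻ → Mg, so n(Mg) = 1.293 / 2 = 0.6464 mol.
m(Mg) = 0.6464 × 24.31 = 15.7 g.

15.7 g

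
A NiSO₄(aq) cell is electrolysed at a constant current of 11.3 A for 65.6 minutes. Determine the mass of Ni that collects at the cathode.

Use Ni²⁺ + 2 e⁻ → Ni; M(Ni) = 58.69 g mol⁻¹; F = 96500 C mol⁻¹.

13.5 g

Q = I·t = 11.30 A × 3936.0 s = 44480 C.
n(e⁻) = Q/F = 44480 / 96500 = 0.4609 mol.
Ni²⁺ + 2 e⁻ → Ni, so n(Ni) = n(e⁻)/2 = 0.2304 mol.
m = n·M = 0.2304 × 58.69 = 13.5 g.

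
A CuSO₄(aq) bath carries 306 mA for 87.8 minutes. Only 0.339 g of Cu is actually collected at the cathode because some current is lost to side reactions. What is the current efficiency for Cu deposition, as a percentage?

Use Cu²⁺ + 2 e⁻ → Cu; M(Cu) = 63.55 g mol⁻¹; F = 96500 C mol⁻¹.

63.9 %

Q = I·t = 0.3060 × 5268.0 = 1612 C; n(e⁻) = 1612/96500 = 0.01670 mol.
Theoretical n(Cu) = n(e⁻)/2 = 0.008352 mol, i.e. m_theo = 0.008352 × 63.55 = 0.5308 g.
Efficiency = m_actual / m_theo = 0.339 / 0.5308 = 63.9 %.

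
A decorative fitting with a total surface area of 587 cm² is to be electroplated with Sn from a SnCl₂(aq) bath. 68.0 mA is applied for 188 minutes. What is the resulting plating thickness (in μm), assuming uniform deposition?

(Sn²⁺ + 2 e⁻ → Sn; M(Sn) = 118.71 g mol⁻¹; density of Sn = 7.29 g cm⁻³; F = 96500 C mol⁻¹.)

1.10 μm

Q = I·t = 0.06800 × 11280 = 767.0 C; n(e⁻) = 0.007949 mol.
n(Sn) = n(e⁻)/2 = 0.003974 mol, so m = 0.003974 × 118.71 = 0.4718 g.
Volume = m/ρ = 0.4718 / 7.29 = 0.06472 cm³.
Thickness = V/A = 0.06472 / 587 = 1.10 × 10⁻⁴ cm = 1.10 μm.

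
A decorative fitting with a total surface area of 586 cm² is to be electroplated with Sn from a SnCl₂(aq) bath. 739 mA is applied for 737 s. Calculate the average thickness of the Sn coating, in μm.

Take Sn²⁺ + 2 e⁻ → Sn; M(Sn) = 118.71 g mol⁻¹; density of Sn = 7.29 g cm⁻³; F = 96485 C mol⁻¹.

0.784 μm

Q = I·t = 0.7390 × 737.00 = 544.6 C; n(e⁻) = 0.005645 mol.
n(Sn) = n(e⁻)/2 = 0.002822 mol, so m = 0.002822 × 118.71 = 0.3350 g.
Volume = m/ρ = 0.3350 / 7.29 = 0.04596 cm³.
Thickness = V/A = 0.04596 / 586 = 7.84 × 10⁻⁵ cm = 0.784 μm.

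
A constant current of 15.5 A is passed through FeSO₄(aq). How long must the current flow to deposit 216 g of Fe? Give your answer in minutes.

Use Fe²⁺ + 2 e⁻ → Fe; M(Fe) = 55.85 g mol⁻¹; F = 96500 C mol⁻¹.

n(Fe) = m/M = 216 / 55.85 = 3.868 mol.
Each Fe atom requires 2 electrons, so n(e⁻) = 2 × 3.868 = 7.735 mol.
Q = n(e⁻)·F = 7.735 × 96500 = 746400 C.
t = Q/I = 746400 / 15.50 A = 48160 s = 803 min.

803 min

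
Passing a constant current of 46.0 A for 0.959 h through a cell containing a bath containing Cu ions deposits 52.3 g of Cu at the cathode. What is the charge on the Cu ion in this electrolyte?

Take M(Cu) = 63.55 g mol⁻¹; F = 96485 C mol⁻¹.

Q = I·t = 46.00 A × 3452.4 s = 158800 C, so n(e⁻) = 158800/96485 = 1.646 mol.
n(Cu) deposited = 52.3 / 63.55 = 0.8230 mol.
Electrons per atom = n(e⁻)/n(Cu) = 1.646 / 0.8230 = 2.00 ≈ 2, so the ion is Cu²⁺.

+2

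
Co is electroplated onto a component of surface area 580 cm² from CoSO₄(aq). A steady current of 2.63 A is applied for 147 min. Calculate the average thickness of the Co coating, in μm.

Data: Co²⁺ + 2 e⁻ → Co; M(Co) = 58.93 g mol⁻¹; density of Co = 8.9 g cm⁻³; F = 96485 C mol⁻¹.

13.7 μm

Q = I·t = 2.630 × 8820.0 = 23200 C; n(e⁻) = 0.2404 mol.
n(Co) = n(e⁻)/2 = 0.1202 mol, so m = 0.1202 × 58.93 = 7.084 g.
Volume = m/ρ = 7.084 / 8.9 = 0.7959 cm³.
Thickness = V/A = 0.7959 / 580 = 0.00137 cm = 13.7 μm.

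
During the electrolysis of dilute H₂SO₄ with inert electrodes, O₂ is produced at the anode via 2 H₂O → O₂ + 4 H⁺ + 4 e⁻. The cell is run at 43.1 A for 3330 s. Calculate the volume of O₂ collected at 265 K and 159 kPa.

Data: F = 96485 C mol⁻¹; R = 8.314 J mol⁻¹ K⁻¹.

Q = I·t = 43.10 A × 3330.0 s = 143500 C.
n(e⁻) = Q/F = 143500 / 96485 = 1.488 mol.
4 electrons are transferred per O₂ molecule, so n(O₂) = 1.488 / 4 = 0.3719 mol.
V = nRT/P = (0.3719 × 8.314 × 265) / (159 × 10³ Pa) = 0.00515 m³ = 5.15 L.

5.15 L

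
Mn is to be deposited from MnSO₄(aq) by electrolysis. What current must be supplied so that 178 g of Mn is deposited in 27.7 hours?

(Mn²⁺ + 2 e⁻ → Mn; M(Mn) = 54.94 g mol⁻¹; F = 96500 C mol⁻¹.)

n(Mn) = 178 / 54.94 = 3.240 mol.
n(e⁻) = 2 × 3.240 = 6.480 mol.
Q = n(e⁻)·F = 6.480 × 96500 = 625300 C.
I = Q/t = 625300 / 99720 s = 6.27 A.

6.27 A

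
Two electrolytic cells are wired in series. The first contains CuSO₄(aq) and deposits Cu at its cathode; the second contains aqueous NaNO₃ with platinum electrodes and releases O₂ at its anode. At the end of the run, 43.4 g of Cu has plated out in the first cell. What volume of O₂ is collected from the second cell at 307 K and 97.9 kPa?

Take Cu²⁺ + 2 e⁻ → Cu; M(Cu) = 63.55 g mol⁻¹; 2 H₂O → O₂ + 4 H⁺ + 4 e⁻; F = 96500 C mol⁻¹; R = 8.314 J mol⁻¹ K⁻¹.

8.90 L

n(Cu) = 43.4 / 63.55 = 0.6829 mol, so n(e⁻) = 2 × 0.6829 = 1.366 mol.
The cells are in series, so the same 1.366 mol of electrons passes through the second cell.
2 H₂O → O₂ + 4 H⁺ + 4 e⁻ — 4 mol e⁻ per mol O₂, so n(O₂) = 1.366/4 = 0.3415 mol.
V = nRT/P = (0.3415 × 8.314 × 307) / (97.9 × 10³) = 0.00890 m³ = 8.90 L.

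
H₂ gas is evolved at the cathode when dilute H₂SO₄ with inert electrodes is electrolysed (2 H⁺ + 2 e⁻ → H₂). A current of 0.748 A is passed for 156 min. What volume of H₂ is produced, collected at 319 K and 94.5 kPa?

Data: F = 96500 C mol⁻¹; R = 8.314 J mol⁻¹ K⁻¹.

Q = I·t = 0.7480 A × 9360.0 s = 7001 C.
n(e⁻) = Q/F = 7001 / 96500 = 0.07255 mol.
2 electrons are transferred per H₂ molecule, so n(H₂) = 0.07255 / 2 = 0.03628 mol.
V = nRT/P = (0.03628 × 8.314 × 319) / (94.5 × 10³ Pa) = 0.00102 m³ = 1.02 L.

1.02 L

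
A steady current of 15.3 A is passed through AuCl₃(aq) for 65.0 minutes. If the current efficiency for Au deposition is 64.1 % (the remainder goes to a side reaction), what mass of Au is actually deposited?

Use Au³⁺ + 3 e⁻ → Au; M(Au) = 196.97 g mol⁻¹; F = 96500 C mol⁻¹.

Q = I·t = 15.30 × 3900.0 = 59670 C.
n(e⁻) = 59670/96500 = 0.6183 mol; theoretically n(Au) = 0.6183/3 = 0.2061 mol, m_theo = 40.60 g.
At 64.1 % efficiency, m_actual = 0.641 × 40.60 = 26.0 g.

26.0 g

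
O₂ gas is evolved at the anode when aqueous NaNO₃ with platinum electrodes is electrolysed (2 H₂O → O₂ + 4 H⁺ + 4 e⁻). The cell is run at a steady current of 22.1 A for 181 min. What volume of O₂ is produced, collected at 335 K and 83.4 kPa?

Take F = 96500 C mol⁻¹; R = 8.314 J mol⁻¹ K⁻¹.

Q = I·t = 22.10 A × 10860 s = 240000 C.
n(e⁻) = Q/F = 240000 / 96500 = 2.487 mol.
4 electrons are transferred per O₂ molecule, so n(O₂) = 2.487 / 4 = 0.6218 mol.
V = nRT/P = (0.6218 × 8.314 × 335) / (83.4 × 10³ Pa) = 0.0208 m³ = 20.8 L.

20.8 L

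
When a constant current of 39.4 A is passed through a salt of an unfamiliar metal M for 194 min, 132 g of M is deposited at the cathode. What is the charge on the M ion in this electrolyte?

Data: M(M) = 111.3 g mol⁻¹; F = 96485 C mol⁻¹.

+4

Q = I·t = 39.40 A × 11640 s = 458600 C, so n(e⁻) = 458600/96485 = 4.753 mol.
n(M) deposited = 132 / 111.3 = 1.186 mol.
Electrons per atom = n(e⁻)/n(M) = 4.753 / 1.186 = 4.01 ≈ 4, so the ion is M⁴⁺.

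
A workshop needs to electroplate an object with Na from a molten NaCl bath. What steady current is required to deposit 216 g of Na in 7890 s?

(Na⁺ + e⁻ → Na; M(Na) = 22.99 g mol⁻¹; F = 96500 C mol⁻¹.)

n(Na) = 216 / 22.99 = 9.395 mol.
n(e⁻) = 1 × 9.395 = 9.395 mol.
Q = n(e⁻)·F = 9.395 × 96500 = 906700 C.
I = Q/t = 906700 / 7890.0 s = 115 A.

115 A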